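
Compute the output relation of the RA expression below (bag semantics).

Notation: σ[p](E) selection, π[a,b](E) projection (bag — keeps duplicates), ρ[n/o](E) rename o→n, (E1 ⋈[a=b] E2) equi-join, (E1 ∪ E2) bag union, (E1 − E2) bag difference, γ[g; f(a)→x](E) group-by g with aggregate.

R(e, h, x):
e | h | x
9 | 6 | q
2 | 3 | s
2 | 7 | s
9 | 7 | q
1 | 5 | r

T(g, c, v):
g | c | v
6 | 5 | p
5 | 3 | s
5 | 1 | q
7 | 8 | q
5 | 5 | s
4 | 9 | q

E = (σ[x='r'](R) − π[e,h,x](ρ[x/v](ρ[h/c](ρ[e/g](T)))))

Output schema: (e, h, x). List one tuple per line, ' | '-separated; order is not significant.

Row counts bottom-up:
  R → 5
  σ[x='r'](R) → 1
  T → 6
  ρ[e/g](T) → 6
  ρ[h/c](ρ[e/g](T)) → 6
  ρ[x/v](ρ[h/c](ρ[e/g](T))) → 6
  π[e,h,x](ρ[x/v](ρ[h/c](ρ[e/g](T)))) → 6
  (σ[x='r'](R) − π[e,h,x](ρ[x/v](ρ[h/c](ρ[e/g](T))))) → 1

== RESULT ==
e | h | x
1 | 5 | r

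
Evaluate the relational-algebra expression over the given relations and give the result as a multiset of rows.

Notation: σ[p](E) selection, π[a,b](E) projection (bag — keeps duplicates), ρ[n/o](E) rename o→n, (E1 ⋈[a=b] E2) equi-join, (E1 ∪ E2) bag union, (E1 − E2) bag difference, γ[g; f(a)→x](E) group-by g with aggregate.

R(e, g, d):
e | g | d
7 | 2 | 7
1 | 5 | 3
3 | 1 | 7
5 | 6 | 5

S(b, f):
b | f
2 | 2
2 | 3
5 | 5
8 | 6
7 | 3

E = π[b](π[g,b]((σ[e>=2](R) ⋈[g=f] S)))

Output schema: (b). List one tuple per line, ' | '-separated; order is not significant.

Per-node cardinality:
  R → 4
  σ[e>=2](R) → 3
  S → 5
  (σ[e>=2](R) ⋈[g=f] S) → 2
  π[g,b]((σ[e>=2](R) ⋈[g=f] S)) → 2
  π[b](π[g,b]((σ[e>=2](R) ⋈[g=f] S))) → 2

== RESULT ==
b
2
8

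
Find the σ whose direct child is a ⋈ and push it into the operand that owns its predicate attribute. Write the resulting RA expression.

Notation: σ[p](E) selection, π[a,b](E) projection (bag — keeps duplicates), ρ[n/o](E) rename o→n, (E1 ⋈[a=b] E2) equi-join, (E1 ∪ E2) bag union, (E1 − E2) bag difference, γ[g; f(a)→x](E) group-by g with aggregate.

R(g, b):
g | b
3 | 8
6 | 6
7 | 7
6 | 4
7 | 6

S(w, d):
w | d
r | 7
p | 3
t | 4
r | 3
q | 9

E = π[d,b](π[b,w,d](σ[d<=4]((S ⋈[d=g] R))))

σ filters on d, owned by the left side.
E' = π[d,b](π[b,w,d]((σ[d<=4](S) ⋈[d=g] R)))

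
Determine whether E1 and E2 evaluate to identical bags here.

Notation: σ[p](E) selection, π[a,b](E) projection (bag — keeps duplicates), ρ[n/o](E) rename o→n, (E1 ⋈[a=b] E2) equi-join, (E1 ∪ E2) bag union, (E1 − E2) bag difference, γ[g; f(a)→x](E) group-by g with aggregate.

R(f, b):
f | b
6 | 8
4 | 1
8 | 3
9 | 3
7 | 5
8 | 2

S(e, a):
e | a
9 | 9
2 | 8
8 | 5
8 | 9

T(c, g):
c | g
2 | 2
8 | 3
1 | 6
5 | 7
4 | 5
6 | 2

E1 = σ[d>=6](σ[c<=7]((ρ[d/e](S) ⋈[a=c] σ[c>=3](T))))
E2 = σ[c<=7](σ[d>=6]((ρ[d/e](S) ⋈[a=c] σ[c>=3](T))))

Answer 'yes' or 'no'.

E1 subexpression sizes:
  S → 4
  ρ[d/e](S) → 4
  T → 6
  σ[c>=3](T) → 4
  (ρ[d/e](S) ⋈[a=c] σ[c>=3](T)) → 2
  σ[c<=7]((ρ[d/e](S) ⋈[a=c] σ[c>=3](T))) → 1
  σ[d>=6](σ[c<=7]((ρ[d/e](S) ⋈[a=c] σ[c>=3](T)))) → 1
E2 subexpression sizes:
  S → 4
  ρ[d/e](S) → 4
  T → 6
  σ[c>=3](T) → 4
  (ρ[d/e](S) ⋈[a=c] σ[c>=3](T)) → 2
  σ[d>=6]((ρ[d/e](S) ⋈[a=c] σ[c>=3](T))) → 1
  σ[c<=7](σ[d>=6]((ρ[d/e](S) ⋈[a=c] σ[c>=3](T)))) → 1

E1 and E2 produce the same multiset:
d | a | c | g
8 | 5 | 5 | 7

yes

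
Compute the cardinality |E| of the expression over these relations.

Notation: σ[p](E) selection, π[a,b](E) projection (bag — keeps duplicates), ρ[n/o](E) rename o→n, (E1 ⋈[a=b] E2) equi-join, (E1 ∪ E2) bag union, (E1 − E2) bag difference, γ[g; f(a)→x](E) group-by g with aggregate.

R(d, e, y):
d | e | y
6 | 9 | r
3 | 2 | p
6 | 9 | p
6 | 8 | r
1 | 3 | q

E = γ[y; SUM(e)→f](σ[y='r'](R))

Stepwise |·|:
  R → 5
  σ[y='r'](R) → 2
  γ[y; SUM(e)→f](σ[y='r'](R)) → 1

|E| = 1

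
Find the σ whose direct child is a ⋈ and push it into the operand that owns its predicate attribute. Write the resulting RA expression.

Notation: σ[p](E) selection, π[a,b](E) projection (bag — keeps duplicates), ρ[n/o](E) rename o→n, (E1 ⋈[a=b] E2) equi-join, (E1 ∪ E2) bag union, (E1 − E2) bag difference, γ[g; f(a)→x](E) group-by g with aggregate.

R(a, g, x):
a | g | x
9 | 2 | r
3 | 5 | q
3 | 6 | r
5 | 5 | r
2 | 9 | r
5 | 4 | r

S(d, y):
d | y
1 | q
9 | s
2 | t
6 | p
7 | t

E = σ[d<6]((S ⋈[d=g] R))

σ filters on d, owned by the left side.
E' = (σ[d<6](S) ⋈[d=g] R)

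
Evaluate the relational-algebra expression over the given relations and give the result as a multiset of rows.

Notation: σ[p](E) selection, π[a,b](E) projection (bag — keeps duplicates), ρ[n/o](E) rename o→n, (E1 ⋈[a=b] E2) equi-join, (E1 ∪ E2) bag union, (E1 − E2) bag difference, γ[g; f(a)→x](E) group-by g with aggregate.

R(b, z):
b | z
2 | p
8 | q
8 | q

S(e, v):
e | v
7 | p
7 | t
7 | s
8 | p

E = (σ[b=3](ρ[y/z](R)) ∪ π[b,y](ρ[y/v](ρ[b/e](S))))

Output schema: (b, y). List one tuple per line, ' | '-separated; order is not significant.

Subexpression sizes:
  R → 3
  ρ[y/z](R) → 3
  σ[b=3](ρ[y/z](R)) → 0
  S → 4
  ρ[b/e](S) → 4
  ρ[y/v](ρ[b/e](S)) → 4
  π[b,y](ρ[y/v](ρ[b/e](S))) → 4
  (σ[b=3](ρ[y/z](R)) ∪ π[b,y](ρ[y/v](ρ[b/e](S)))) → 4

== RESULT ==
b | y
7 | p
7 | s
7 | t
8 | p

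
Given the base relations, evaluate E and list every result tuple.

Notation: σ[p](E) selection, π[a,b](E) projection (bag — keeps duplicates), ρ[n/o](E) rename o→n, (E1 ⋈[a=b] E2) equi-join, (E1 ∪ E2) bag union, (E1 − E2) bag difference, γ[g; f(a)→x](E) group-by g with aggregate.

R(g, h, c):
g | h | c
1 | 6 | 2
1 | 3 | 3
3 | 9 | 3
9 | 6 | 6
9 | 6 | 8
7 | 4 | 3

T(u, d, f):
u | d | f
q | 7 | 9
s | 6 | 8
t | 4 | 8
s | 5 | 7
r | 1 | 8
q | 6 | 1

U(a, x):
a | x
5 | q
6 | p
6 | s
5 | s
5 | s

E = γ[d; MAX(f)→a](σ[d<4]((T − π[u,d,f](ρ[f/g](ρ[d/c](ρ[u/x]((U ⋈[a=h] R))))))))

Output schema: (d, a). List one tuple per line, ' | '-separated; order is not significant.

Subexpression sizes:
  T → 6
  U → 5
  R → 6
  (U ⋈[a=h] R) → 6
  ρ[u/x]((U ⋈[a=h] R)) → 6
  ρ[d/c](ρ[u/x]((U ⋈[a=h] R))) → 6
  ρ[f/g](ρ[d/c](ρ[u/x]((U ⋈[a=h] R)))) → 6
  π[u,d,f](ρ[f/g](ρ[d/c](ρ[u/x]((U ⋈[a=h] R))))) → 6
  (T − π[u,d,f](ρ[f/g](ρ[d/c](ρ[u/x]((U ⋈[a=h] R)))))) → 6
  σ[d<4]((T − π[u,d,f](ρ[f/g](ρ[d/c](ρ[u/x]((U ⋈[a=h] R))))))) → 1
  γ[d; MAX(f)→a](σ[d<4]((T − π[u,d,f](ρ[f/g](ρ[d/c](ρ[u/x]((U ⋈[a=h] R)))))))) → 1

== RESULT ==
d | a
1 | 8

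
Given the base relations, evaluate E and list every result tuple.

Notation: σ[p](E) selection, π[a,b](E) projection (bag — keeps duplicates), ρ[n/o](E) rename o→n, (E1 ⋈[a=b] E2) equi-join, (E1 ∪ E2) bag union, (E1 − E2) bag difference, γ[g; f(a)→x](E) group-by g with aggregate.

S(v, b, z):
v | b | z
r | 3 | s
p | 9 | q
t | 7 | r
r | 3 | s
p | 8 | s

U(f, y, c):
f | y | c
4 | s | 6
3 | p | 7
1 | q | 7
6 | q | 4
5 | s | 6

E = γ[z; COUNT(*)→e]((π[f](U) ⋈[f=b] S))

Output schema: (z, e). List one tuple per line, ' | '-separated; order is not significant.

Subexpression sizes:
  U → 5
  π[f](U) → 5
  S → 5
  (π[f](U) ⋈[f=b] S) → 2
  γ[z; COUNT(*)→e]((π[f](U) ⋈[f=b] S)) → 1

== RESULT ==
z | e
s | 2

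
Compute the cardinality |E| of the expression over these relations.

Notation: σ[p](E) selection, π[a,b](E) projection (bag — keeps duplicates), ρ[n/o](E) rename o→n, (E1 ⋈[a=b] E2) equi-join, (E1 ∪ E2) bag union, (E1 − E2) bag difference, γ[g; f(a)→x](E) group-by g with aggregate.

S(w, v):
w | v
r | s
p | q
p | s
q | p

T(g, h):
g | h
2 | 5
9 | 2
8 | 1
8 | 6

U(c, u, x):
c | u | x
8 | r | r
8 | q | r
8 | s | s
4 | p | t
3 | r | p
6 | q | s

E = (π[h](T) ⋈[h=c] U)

Subexpression sizes:
  T → 4
  π[h](T) → 4
  U → 6
  (π[h](T) ⋈[h=c] U) → 1

|E| = 1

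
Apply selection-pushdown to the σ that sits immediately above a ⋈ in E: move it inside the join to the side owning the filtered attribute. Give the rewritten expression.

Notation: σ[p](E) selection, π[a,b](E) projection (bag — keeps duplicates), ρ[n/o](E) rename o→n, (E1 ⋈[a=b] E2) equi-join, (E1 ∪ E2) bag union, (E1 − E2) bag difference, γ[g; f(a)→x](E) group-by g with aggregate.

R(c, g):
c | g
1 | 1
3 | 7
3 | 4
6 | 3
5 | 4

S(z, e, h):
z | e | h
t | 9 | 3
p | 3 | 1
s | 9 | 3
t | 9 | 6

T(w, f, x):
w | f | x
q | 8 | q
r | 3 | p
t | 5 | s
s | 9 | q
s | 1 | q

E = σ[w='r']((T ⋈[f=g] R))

σ filters on w, owned by the left side.
E' = (σ[w='r'](T) ⋈[f=g] R)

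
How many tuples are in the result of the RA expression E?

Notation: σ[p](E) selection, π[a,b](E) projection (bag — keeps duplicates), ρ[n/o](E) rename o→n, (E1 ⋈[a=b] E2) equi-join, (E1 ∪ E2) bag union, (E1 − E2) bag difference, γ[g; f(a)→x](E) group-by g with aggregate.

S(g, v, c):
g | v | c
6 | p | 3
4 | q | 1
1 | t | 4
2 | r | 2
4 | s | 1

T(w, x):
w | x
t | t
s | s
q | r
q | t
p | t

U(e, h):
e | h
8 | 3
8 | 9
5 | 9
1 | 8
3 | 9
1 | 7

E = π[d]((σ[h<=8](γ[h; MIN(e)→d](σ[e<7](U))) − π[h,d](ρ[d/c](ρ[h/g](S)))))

Subexpression sizes:
  U → 6
  σ[e<7](U) → 4
  γ[h; MIN(e)→d](σ[e<7](U)) → 3
  σ[h<=8](γ[h; MIN(e)→d](σ[e<7](U))) → 2
  S → 5
  ρ[h/g](S) → 5
  ρ[d/c](ρ[h/g](S)) → 5
  π[h,d](ρ[d/c](ρ[h/g](S))) → 5
  (σ[h<=8](γ[h; MIN(e)→d](σ[e<7](U))) − π[h,d](ρ[d/c](ρ[h/g](S)))) → 2
  π[d]((σ[h<=8](γ[h; MIN(e)→d](σ[e<7](U))) − π[h,d](ρ[d/c](ρ[h/g](S))))) → 2

|E| = 2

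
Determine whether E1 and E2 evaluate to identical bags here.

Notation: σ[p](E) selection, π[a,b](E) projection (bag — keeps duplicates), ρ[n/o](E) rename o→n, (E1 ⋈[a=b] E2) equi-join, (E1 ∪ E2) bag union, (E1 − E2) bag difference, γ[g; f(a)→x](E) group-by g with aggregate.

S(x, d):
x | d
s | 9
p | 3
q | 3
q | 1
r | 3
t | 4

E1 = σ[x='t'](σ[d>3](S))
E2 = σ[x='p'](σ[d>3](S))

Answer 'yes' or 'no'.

E1 row counts bottom-up:
  S → 6
  σ[d>3](S) → 2
  σ[x='t'](σ[d>3](S)) → 1
E2 row counts bottom-up:
  S → 6
  σ[d>3](S) → 2
  σ[x='p'](σ[d>3](S)) → 0

E1 result:
x | d
t | 4
E2 result:
x | d
(0 rows)
Witness: ('t', 4) appears 1× in E1 but 0× in E2.

no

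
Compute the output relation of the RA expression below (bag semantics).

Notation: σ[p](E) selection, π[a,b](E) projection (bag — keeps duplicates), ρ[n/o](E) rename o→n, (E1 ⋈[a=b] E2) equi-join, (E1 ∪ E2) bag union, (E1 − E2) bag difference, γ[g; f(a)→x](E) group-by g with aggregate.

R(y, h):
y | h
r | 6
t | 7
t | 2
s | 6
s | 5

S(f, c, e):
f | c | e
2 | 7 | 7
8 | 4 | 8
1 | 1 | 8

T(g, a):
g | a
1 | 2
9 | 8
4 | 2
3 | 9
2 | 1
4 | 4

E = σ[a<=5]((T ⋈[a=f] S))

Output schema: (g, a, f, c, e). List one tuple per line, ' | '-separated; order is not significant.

Per-node cardinality:
  T → 6
  S → 3
  (T ⋈[a=f] S) → 4
  σ[a<=5]((T ⋈[a=f] S)) → 3

== RESULT ==
g | a | f | c | e
1 | 2 | 2 | 7 | 7
2 | 1 | 1 | 1 | 8
4 | 2 | 2 | 7 | 7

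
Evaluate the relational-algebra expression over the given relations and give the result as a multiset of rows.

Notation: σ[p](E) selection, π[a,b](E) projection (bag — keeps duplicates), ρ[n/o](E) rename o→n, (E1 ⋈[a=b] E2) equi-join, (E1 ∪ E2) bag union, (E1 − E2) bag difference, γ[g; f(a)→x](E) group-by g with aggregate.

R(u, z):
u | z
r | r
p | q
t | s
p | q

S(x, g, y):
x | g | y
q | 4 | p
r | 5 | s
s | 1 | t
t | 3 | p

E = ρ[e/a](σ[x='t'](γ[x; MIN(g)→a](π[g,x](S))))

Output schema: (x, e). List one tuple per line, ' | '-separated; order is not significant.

Row counts bottom-up:
  S → 4
  π[g,x](S) → 4
  γ[x; MIN(g)→a](π[g,x](S)) → 4
  σ[x='t'](γ[x; MIN(g)→a](π[g,x](S))) → 1
  ρ[e/a](σ[x='t'](γ[x; MIN(g)→a](π[g,x](S)))) → 1

== RESULT ==
x | e
t | 3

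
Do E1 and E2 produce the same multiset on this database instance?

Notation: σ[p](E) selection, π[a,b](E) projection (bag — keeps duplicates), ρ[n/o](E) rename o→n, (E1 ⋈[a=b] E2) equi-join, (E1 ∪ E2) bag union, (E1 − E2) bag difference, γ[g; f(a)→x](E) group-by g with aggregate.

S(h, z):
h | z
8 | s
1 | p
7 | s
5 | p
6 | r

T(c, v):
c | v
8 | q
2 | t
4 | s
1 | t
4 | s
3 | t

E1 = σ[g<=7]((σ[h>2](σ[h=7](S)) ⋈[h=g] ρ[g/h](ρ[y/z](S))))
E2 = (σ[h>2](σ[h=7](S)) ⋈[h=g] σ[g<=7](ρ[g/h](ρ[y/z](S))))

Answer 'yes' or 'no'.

E1 per-node cardinality:
  S → 5
  σ[h=7](S) → 1
  σ[h>2](σ[h=7](S)) → 1
  S → 5
  ρ[y/z](S) → 5
  ρ[g/h](ρ[y/z](S)) → 5
  (σ[h>2](σ[h=7](S)) ⋈[h=g] ρ[g/h](ρ[y/z](S))) → 1
  σ[g<=7]((σ[h>2](σ[h=7](S)) ⋈[h=g] ρ[g/h](ρ[y/z](S)))) → 1
E2 per-node cardinality:
  S → 5
  σ[h=7](S) → 1
  σ[h>2](σ[h=7](S)) → 1
  S → 5
  ρ[y/z](S) → 5
  ρ[g/h](ρ[y/z](S)) → 5
  σ[g<=7](ρ[g/h](ρ[y/z](S))) → 4
  (σ[h>2](σ[h=7](S)) ⋈[h=g] σ[g<=7](ρ[g/h](ρ[y/z](S)))) → 1

E1 and E2 produce the same multiset:
h | z | g | y
7 | s | 7 | s

yes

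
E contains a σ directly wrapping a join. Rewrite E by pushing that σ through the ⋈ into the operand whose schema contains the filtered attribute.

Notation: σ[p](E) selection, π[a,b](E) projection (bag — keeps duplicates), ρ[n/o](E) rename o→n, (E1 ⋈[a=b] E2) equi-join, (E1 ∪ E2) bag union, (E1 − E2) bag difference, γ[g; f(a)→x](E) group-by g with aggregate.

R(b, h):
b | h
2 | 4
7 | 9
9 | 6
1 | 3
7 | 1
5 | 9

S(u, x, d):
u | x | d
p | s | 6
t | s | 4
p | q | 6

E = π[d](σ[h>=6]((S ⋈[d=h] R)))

σ filters on h, owned by the right side.
E' = π[d]((S ⋈[d=h] σ[h>=6](R)))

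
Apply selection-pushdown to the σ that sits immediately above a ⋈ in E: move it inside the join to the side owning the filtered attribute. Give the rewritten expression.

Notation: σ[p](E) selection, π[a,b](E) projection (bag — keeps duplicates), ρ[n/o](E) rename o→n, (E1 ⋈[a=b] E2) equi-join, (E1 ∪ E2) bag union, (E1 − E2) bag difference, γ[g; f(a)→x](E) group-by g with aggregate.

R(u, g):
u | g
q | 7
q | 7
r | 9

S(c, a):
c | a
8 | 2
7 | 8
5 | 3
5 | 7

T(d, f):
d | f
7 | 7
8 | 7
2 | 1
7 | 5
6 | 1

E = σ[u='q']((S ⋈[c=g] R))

σ filters on u, owned by the right side.
E' = (S ⋈[c=g] σ[u='q'](R))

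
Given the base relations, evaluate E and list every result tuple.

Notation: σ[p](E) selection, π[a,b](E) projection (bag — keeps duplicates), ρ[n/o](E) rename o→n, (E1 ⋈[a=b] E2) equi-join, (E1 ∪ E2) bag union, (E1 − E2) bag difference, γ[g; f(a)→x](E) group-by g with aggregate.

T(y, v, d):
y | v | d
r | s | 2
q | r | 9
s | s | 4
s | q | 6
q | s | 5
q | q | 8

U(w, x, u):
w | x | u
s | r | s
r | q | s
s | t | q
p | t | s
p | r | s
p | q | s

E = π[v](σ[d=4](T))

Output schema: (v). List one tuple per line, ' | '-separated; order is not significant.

Subexpression sizes:
  T → 6
  σ[d=4](T) → 1
  π[v](σ[d=4](T)) → 1

== RESULT ==
v
s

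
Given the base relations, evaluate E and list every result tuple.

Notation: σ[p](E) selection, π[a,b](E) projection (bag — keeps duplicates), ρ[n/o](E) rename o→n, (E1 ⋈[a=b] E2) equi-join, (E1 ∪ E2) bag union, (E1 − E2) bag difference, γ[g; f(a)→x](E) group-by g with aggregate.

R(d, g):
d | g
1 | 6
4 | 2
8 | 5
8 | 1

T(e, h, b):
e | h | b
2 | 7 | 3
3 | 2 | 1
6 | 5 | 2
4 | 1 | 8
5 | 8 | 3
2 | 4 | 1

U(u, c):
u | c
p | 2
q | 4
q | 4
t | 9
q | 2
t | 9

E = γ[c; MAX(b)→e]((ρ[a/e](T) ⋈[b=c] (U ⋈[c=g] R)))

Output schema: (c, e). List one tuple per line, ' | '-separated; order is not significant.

Stepwise |·|:
  T → 6
  ρ[a/e](T) → 6
  U → 6
  R → 4
  (U ⋈[c=g] R) → 2
  (ρ[a/e](T) ⋈[b=c] (U ⋈[c=g] R)) → 2
  γ[c; MAX(b)→e]((ρ[a/e](T) ⋈[b=c] (U ⋈[c=g] R))) → 1

== RESULT ==
c | e
2 | 2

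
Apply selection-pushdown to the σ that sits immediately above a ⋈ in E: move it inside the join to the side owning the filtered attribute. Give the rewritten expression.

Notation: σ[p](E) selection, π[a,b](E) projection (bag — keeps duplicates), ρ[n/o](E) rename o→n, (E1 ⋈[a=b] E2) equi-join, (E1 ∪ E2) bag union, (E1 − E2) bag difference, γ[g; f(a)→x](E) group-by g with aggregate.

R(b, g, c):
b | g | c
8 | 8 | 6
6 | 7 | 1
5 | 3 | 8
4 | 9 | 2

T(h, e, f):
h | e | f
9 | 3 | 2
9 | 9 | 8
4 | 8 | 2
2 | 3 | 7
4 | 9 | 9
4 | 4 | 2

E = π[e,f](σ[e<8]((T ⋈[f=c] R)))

σ filters on e, owned by the left side.
E' = π[e,f]((σ[e<8](T) ⋈[f=c] R))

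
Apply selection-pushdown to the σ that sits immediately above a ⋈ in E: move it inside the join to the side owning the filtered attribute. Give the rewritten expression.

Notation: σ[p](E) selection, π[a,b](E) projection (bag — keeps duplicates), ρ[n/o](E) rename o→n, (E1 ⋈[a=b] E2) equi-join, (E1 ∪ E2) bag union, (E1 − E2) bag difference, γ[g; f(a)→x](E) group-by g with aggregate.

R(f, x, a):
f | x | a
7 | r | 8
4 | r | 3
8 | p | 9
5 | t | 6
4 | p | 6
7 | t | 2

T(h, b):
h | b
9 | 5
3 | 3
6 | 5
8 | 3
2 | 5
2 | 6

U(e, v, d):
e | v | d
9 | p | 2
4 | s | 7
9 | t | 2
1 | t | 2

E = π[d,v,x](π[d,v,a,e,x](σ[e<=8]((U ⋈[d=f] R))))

σ filters on e, owned by the left side.
E' = π[d,v,x](π[d,v,a,e,x]((σ[e<=8](U) ⋈[d=f] R)))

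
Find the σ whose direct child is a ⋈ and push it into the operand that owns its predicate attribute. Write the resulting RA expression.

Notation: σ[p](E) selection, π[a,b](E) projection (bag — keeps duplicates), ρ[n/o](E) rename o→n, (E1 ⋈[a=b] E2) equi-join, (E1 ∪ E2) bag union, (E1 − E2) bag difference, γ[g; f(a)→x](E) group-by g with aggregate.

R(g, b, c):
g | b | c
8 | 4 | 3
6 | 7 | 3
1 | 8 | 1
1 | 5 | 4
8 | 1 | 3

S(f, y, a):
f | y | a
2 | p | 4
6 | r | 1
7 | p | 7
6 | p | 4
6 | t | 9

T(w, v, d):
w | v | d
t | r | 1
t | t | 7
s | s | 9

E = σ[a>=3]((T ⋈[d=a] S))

σ filters on a, owned by the right side.
E' = (T ⋈[d=a] σ[a>=3](S))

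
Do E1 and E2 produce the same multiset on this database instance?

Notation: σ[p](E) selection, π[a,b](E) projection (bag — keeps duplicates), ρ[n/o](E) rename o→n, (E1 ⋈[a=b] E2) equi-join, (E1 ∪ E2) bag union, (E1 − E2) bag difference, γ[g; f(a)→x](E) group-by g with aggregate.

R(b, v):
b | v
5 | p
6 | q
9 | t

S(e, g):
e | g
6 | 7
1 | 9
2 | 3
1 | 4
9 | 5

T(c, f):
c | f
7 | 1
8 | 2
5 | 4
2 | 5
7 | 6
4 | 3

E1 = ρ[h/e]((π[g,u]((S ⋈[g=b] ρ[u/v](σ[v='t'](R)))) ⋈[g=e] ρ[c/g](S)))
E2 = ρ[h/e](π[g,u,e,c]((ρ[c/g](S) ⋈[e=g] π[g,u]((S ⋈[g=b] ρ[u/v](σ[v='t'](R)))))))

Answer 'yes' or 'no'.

E1 row counts bottom-up:
  S → 5
  R → 3
  σ[v='t'](R) → 1
  ρ[u/v](σ[v='t'](R)) → 1
  (S ⋈[g=b] ρ[u/v](σ[v='t'](R))) → 1
  π[g,u]((S ⋈[g=b] ρ[u/v](σ[v='t'](R)))) → 1
  S → 5
  ρ[c/g](S) → 5
  (π[g,u]((S ⋈[g=b] ρ[u/v](σ[v='t'](R)))) ⋈[g=e] ρ[c/g](S)) → 1
  ρ[h/e]((π[g,u]((S ⋈[g=b] ρ[u/v](σ[v='t'](R)))) ⋈[g=e] ρ[c/g](S))) → 1
E2 row counts bottom-up:
  S → 5
  ρ[c/g](S) → 5
  S → 5
  R → 3
  σ[v='t'](R) → 1
  ρ[u/v](σ[v='t'](R)) → 1
  (S ⋈[g=b] ρ[u/v](σ[v='t'](R))) → 1
  π[g,u]((S ⋈[g=b] ρ[u/v](σ[v='t'](R)))) → 1
  (ρ[c/g](S) ⋈[e=g] π[g,u]((S ⋈[g=b] ρ[u/v](σ[v='t'](R))))) → 1
  π[g,u,e,c]((ρ[c/g](S) ⋈[e=g] π[g,u]((S ⋈[g=b] ρ[u/v](σ[v='t'](R)))))) → 1
  ρ[h/e](π[g,u,e,c]((ρ[c/g](S) ⋈[e=g] π[g,u]((S ⋈[g=b] ρ[u/v](σ[v='t'](R))))))) → 1

E1 and E2 produce the same multiset:
g | u | h | c
9 | t | 9 | 5

yes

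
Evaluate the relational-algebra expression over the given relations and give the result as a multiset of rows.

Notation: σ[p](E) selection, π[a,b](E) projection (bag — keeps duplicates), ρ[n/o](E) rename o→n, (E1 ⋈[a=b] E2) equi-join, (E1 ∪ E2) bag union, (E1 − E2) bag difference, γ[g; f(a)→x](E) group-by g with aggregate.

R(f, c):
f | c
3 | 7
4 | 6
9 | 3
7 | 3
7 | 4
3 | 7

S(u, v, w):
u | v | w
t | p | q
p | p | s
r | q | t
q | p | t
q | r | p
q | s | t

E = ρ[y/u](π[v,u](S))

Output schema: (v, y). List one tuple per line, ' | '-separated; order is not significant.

Subexpression sizes:
  S → 6
  π[v,u](S) → 6
  ρ[y/u](π[v,u](S)) → 6

== RESULT ==
v | y
p | p
p | q
p | t
q | r
r | q
s | q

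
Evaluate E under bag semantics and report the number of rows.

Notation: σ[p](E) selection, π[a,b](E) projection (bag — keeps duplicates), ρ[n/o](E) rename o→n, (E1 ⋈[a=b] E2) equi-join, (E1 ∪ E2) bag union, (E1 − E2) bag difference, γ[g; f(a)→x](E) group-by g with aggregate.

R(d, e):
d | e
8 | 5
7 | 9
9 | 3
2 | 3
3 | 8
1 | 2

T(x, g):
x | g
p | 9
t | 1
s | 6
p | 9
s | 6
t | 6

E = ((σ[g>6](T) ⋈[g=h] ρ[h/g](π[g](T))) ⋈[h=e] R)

Row counts bottom-up:
  T → 6
  σ[g>6](T) → 2
  T → 6
  π[g](T) → 6
  ρ[h/g](π[g](T)) → 6
  (σ[g>6](T) ⋈[g=h] ρ[h/g](π[g](T))) → 4
  R → 6
  ((σ[g>6](T) ⋈[g=h] ρ[h/g](π[g](T))) ⋈[h=e] R) → 4

|E| = 4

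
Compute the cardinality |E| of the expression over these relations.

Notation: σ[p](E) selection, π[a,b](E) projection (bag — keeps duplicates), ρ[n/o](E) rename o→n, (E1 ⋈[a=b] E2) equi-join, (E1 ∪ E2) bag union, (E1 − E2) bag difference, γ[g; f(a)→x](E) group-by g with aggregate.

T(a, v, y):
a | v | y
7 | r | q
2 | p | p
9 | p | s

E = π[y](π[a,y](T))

Stepwise |·|:
  T → 3
  π[a,y](T) → 3
  π[y](π[a,y](T)) → 3

|E| = 3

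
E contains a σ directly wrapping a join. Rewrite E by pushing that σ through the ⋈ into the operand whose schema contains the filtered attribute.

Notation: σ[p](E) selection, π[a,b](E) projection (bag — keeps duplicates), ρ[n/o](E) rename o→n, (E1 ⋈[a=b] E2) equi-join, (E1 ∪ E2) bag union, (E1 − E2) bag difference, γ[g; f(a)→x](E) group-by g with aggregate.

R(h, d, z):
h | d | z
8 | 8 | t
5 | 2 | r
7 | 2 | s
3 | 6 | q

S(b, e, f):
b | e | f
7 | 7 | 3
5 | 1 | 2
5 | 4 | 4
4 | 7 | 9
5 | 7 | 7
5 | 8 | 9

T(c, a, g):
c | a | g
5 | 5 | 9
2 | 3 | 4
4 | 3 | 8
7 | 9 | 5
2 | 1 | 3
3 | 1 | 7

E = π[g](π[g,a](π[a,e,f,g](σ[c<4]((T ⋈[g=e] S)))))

σ filters on c, owned by the left side.
E' = π[g](π[g,a](π[a,e,f,g]((σ[c<4](T) ⋈[g=e] S))))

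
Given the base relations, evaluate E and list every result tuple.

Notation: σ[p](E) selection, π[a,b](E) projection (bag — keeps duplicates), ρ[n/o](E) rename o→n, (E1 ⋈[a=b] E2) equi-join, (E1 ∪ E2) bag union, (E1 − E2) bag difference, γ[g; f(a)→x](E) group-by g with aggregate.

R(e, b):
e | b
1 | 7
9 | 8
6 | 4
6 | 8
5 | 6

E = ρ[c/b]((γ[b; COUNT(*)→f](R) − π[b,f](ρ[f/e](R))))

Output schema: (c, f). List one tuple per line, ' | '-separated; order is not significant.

Subexpression sizes:
  R → 5
  γ[b; COUNT(*)→f](R) → 4
  R → 5
  ρ[f/e](R) → 5
  π[b,f](ρ[f/e](R)) → 5
  (γ[b; COUNT(*)→f](R) − π[b,f](ρ[f/e](R))) → 3
  ρ[c/b]((γ[b; COUNT(*)→f](R) − π[b,f](ρ[f/e](R)))) → 3

== RESULT ==
c | f
4 | 1
6 | 1
8 | 2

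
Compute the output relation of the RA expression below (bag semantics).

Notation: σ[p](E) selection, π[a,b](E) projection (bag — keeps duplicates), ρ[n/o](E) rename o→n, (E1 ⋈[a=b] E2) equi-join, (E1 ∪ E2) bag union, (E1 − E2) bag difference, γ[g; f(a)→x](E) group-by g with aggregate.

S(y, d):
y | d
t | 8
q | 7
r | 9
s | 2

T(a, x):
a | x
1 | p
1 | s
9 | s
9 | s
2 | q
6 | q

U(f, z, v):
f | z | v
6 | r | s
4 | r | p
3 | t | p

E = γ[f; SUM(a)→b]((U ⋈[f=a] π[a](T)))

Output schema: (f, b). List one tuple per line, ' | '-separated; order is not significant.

Per-node cardinality:
  U → 3
  T → 6
  π[a](T) → 6
  (U ⋈[f=a] π[a](T)) → 1
  γ[f; SUM(a)→b]((U ⋈[f=a] π[a](T))) → 1

== RESULT ==
f | b
6 | 6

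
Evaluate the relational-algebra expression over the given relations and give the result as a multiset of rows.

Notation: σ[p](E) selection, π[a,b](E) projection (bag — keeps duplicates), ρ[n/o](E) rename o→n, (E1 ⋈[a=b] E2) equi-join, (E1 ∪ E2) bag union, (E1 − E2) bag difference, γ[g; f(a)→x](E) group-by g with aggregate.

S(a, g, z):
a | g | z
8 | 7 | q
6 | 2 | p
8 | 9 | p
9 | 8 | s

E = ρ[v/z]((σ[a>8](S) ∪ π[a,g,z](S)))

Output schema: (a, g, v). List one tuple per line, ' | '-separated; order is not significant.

Per-node cardinality:
  S → 4
  σ[a>8](S) → 1
  S → 4
  π[a,g,z](S) → 4
  (σ[a>8](S) ∪ π[a,g,z](S)) → 5
  ρ[v/z]((σ[a>8](S) ∪ π[a,g,z](S))) → 5

== RESULT ==
a | g | v
6 | 2 | p
8 | 7 | q
8 | 9 | p
9 | 8 | s
9 | 8 | s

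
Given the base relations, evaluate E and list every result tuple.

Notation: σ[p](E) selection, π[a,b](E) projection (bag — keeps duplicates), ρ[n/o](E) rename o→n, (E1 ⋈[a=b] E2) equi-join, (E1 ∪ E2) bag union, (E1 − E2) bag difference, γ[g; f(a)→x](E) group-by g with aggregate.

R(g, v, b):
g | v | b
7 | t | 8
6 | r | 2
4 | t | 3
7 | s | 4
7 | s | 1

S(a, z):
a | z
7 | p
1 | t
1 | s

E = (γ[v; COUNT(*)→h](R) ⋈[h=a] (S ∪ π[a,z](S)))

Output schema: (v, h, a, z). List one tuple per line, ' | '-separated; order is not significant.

Per-node cardinality:
  R → 5
  γ[v; COUNT(*)→h](R) → 3
  S → 3
  S → 3
  π[a,z](S) → 3
  (S ∪ π[a,z](S)) → 6
  (γ[v; COUNT(*)→h](R) ⋈[h=a] (S ∪ π[a,z](S))) → 4

== RESULT ==
v | h | a | z
r | 1 | 1 | s
r | 1 | 1 | s
r | 1 | 1 | t
r | 1 | 1 | t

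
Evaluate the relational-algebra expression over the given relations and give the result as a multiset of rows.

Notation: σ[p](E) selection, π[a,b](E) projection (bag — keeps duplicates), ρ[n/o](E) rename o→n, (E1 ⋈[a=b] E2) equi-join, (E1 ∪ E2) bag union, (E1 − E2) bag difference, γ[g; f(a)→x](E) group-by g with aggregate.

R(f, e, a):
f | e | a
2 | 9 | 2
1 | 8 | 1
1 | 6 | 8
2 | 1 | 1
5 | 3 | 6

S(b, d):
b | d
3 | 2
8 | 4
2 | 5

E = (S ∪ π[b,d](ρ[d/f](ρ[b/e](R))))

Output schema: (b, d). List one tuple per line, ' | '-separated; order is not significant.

Row counts bottom-up:
  S → 3
  R → 5
  ρ[b/e](R) → 5
  ρ[d/f](ρ[b/e](R)) → 5
  π[b,d](ρ[d/f](ρ[b/e](R))) → 5
  (S ∪ π[b,d](ρ[d/f](ρ[b/e](R)))) → 8

== RESULT ==
b | d
1 | 2
2 | 5
3 | 2
3 | 5
6 | 1
8 | 1
8 | 4
9 | 2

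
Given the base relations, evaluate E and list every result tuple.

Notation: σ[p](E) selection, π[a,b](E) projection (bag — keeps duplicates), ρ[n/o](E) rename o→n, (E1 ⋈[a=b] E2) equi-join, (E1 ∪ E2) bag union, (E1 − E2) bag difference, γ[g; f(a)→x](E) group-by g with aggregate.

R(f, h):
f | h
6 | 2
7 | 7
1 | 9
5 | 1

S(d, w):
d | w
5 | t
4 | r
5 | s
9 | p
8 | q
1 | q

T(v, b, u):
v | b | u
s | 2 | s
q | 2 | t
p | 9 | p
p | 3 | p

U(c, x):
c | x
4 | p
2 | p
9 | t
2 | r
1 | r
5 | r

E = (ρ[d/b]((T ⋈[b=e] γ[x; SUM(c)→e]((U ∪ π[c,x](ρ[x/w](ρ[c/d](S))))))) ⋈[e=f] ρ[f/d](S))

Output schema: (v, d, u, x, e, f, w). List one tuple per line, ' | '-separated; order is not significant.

Subexpression sizes:
  T → 4
  U → 6
  S → 6
  ρ[c/d](S) → 6
  ρ[x/w](ρ[c/d](S)) → 6
  π[c,x](ρ[x/w](ρ[c/d](S))) → 6
  (U ∪ π[c,x](ρ[x/w](ρ[c/d](S)))) → 12
  γ[x; SUM(c)→e]((U ∪ π[c,x](ρ[x/w](ρ[c/d](S))))) → 5
  (T ⋈[b=e] γ[x; SUM(c)→e]((U ∪ π[c,x](ρ[x/w](ρ[c/d](S)))))) → 1
  ρ[d/b]((T ⋈[b=e] γ[x; SUM(c)→e]((U ∪ π[c,x](ρ[x/w](ρ[c/d](S))))))) → 1
  S → 6
  ρ[f/d](S) → 6
  (ρ[d/b]((T ⋈[b=e] γ[x; SUM(c)→e]((U ∪ π[c,x](ρ[x/w](ρ[c/d](S))))))) ⋈[e=f] ρ[f/d](S)) → 1

== RESULT ==
v | d | u | x | e | f | w
p | 9 | p | q | 9 | 9 | p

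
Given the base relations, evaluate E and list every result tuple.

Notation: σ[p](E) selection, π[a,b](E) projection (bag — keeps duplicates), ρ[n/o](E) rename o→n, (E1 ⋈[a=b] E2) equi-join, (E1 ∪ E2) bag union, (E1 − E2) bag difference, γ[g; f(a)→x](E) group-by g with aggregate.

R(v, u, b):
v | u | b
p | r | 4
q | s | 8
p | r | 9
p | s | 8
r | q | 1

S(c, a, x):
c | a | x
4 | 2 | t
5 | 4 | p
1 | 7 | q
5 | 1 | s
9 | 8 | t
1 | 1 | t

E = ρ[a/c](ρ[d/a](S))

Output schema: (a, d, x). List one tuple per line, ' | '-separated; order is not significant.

Stepwise |·|:
  S → 6
  ρ[d/a](S) → 6
  ρ[a/c](ρ[d/a](S)) → 6

== RESULT ==
a | d | x
1 | 1 | t
1 | 7 | q
4 | 2 | t
5 | 1 | s
5 | 4 | p
9 | 8 | t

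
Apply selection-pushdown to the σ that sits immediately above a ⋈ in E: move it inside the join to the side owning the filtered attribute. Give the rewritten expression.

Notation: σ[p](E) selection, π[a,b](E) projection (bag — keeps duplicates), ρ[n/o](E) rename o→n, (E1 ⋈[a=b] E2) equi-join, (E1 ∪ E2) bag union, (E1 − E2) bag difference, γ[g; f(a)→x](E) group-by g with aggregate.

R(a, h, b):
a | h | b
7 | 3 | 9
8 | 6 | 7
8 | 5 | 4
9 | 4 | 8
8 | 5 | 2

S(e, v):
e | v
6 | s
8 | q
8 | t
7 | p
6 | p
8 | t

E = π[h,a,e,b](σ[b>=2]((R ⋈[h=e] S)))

σ filters on b, owned by the left side.
E' = π[h,a,e,b]((σ[b>=2](R) ⋈[h=e] S))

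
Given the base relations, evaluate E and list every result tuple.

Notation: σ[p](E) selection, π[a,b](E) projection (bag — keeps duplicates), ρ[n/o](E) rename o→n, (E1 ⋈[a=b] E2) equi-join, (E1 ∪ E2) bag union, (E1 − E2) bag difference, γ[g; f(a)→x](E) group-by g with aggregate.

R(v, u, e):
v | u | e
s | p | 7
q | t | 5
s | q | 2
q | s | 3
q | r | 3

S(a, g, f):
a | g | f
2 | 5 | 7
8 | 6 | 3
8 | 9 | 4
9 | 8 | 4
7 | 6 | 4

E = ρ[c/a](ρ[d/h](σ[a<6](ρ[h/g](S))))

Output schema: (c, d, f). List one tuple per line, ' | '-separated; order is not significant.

Per-node cardinality:
  S → 5
  ρ[h/g](S) → 5
  σ[a<6](ρ[h/g](S)) → 1
  ρ[d/h](σ[a<6](ρ[h/g](S))) → 1
  ρ[c/a](ρ[d/h](σ[a<6](ρ[h/g](S)))) → 1

== RESULT ==
c | d | f
2 | 5 | 7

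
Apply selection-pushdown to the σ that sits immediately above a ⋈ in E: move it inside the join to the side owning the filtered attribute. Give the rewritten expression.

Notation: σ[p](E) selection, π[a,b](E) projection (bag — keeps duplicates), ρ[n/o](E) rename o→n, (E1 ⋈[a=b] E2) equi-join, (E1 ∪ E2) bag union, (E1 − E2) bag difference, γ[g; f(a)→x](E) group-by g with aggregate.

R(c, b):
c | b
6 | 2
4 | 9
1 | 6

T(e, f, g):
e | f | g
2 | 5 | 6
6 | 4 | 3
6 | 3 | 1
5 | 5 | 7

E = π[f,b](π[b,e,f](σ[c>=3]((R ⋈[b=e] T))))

σ filters on c, owned by the left side.
E' = π[f,b](π[b,e,f]((σ[c>=3](R) ⋈[b=e] T)))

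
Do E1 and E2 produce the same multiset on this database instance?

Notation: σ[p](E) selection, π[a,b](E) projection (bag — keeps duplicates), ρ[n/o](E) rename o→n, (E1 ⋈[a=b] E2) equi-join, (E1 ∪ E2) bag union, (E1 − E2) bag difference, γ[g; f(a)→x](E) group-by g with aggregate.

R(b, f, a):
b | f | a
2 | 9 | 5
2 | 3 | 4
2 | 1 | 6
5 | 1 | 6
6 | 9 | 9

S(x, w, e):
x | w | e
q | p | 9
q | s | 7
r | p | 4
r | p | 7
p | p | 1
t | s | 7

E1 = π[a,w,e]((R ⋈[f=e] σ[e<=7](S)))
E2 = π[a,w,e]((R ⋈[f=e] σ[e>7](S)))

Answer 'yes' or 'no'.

E1 subexpression sizes:
  R → 5
  S → 6
  σ[e<=7](S) → 5
  (R ⋈[f=e] σ[e<=7](S)) → 2
  π[a,w,e]((R ⋈[f=e] σ[e<=7](S))) → 2
E2 subexpression sizes:
  R → 5
  S → 6
  σ[e>7](S) → 1
  (R ⋈[f=e] σ[e>7](S)) → 2
  π[a,w,e]((R ⋈[f=e] σ[e>7](S))) → 2

E1 result:
a | w | e
6 | p | 1
6 | p | 1
E2 result:
a | w | e
5 | p | 9
9 | p | 9
Witness: (6, 'p', 1) appears 2× in E1 but 0× in E2.

no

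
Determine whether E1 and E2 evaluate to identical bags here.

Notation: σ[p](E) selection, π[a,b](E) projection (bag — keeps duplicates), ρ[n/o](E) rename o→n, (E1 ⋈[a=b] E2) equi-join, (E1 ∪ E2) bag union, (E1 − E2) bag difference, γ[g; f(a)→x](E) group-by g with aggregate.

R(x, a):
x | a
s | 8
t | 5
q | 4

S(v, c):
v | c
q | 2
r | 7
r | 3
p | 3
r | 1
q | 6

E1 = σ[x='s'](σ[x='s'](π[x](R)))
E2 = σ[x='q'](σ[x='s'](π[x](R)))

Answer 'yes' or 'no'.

E1 subexpression sizes:
  R → 3
  π[x](R) → 3
  σ[x='s'](π[x](R)) → 1
  σ[x='s'](σ[x='s'](π[x](R))) → 1
E2 subexpression sizes:
  R → 3
  π[x](R) → 3
  σ[x='s'](π[x](R)) → 1
  σ[x='q'](σ[x='s'](π[x](R))) → 0

E1 result:
x
s
E2 result:
x
(0 rows)
Witness: ('s',) appears 1× in E1 but 0× in E2.

no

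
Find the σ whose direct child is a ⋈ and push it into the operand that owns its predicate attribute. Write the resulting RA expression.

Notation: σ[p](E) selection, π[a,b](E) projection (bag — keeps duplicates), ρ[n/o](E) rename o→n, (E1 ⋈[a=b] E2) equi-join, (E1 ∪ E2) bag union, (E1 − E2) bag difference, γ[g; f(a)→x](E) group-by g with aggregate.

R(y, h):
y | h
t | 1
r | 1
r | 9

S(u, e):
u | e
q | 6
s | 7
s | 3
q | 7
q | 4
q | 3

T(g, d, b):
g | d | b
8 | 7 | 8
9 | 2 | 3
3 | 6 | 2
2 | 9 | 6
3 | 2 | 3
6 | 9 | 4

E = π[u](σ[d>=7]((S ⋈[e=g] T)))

σ filters on d, owned by the right side.
E' = π[u]((S ⋈[e=g] σ[d>=7](T)))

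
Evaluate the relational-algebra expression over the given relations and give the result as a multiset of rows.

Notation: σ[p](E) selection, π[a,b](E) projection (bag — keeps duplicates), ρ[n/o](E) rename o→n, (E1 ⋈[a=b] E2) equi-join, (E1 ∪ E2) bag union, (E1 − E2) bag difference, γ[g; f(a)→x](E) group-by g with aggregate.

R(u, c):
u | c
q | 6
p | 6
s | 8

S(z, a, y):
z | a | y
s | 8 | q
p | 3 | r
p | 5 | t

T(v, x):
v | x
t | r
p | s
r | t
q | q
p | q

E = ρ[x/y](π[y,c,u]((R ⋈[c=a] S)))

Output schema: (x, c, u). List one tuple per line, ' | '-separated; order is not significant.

Row counts bottom-up:
  R → 3
  S → 3
  (R ⋈[c=a] S) → 1
  π[y,c,u]((R ⋈[c=a] S)) → 1
  ρ[x/y](π[y,c,u]((R ⋈[c=a] S))) → 1

== RESULT ==
x | c | u
q | 8 | s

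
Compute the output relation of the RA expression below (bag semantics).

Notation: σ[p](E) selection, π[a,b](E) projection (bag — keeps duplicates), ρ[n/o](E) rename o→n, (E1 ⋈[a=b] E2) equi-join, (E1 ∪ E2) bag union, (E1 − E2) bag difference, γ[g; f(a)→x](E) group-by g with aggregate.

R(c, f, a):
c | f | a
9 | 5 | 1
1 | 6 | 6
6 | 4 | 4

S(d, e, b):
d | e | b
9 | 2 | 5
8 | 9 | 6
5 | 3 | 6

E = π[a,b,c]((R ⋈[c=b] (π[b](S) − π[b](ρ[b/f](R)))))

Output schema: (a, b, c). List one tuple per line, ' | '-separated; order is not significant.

Per-node cardinality:
  R → 3
  S → 3
  π[b](S) → 3
  R → 3
  ρ[b/f](R) → 3
  π[b](ρ[b/f](R)) → 3
  (π[b](S) − π[b](ρ[b/f](R))) → 1
  (R ⋈[c=b] (π[b](S) − π[b](ρ[b/f](R)))) → 1
  π[a,b,c]((R ⋈[c=b] (π[b](S) − π[b](ρ[b/f](R))))) → 1

== RESULT ==
a | b | c
4 | 6 | 6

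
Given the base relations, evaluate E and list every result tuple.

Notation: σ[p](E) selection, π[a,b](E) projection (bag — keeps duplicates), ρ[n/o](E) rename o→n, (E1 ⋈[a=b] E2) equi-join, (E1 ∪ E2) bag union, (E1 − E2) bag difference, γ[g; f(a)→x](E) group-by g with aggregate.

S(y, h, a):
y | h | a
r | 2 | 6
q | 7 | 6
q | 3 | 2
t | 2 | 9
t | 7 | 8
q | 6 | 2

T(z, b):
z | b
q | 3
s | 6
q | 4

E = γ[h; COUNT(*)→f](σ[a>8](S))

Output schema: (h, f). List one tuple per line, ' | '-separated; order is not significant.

Subexpression sizes:
  S → 6
  σ[a>8](S) → 1
  γ[h; COUNT(*)→f](σ[a>8](S)) → 1

== RESULT ==
h | f
2 | 1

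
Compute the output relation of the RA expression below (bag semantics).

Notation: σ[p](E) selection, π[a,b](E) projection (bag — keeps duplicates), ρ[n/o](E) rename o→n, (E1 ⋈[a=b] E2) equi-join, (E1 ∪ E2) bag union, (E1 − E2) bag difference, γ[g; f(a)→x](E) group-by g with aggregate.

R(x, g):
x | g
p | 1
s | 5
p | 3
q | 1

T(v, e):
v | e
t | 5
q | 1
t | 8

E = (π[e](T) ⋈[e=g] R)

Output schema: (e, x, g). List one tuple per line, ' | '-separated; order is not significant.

Stepwise |·|:
  T → 3
  π[e](T) → 3
  R → 4
  (π[e](T) ⋈[e=g] R) → 3

== RESULT ==
e | x | g
1 | p | 1
1 | q | 1
5 | s | 5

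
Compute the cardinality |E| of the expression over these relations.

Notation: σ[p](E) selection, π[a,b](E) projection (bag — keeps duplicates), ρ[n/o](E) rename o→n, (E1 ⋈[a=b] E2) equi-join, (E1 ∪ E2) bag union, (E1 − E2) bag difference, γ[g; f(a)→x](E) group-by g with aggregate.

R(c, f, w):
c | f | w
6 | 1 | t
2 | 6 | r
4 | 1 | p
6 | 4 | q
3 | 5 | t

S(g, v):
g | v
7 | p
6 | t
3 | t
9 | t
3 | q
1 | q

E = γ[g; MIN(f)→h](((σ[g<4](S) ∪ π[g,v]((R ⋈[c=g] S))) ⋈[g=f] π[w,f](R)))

Per-node cardinality:
  S → 6
  σ[g<4](S) → 3
  R → 5
  S → 6
  (R ⋈[c=g] S) → 4
  π[g,v]((R ⋈[c=g] S)) → 4
  (σ[g<4](S) ∪ π[g,v]((R ⋈[c=g] S))) → 7
  R → 5
  π[w,f](R) → 5
  ((σ[g<4](S) ∪ π[g,v]((R ⋈[c=g] S))) ⋈[g=f] π[w,f](R)) → 4
  γ[g; MIN(f)→h](((σ[g<4](S) ∪ π[g,v]((R ⋈[c=g] S))) ⋈[g=f] π[w,f](R))) → 2

|E| = 2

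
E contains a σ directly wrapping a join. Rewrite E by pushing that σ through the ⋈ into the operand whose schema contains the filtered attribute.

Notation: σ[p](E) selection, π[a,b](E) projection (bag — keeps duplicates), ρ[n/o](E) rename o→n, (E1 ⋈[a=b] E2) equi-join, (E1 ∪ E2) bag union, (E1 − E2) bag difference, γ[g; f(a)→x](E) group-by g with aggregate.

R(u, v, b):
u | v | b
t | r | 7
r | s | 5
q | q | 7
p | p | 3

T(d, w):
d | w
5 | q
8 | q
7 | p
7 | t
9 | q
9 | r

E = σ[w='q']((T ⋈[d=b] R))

σ filters on w, owned by the left side.
E' = (σ[w='q'](T) ⋈[d=b] R)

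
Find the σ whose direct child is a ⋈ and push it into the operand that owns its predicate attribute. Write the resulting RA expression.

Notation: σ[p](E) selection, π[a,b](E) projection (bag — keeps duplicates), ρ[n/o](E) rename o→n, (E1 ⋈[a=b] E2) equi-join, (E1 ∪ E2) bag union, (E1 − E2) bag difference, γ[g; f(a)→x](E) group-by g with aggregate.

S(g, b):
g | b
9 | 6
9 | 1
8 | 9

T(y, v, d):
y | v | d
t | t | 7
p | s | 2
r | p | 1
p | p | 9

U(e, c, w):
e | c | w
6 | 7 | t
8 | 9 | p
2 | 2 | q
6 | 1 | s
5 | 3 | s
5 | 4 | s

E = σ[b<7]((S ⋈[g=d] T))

σ filters on b, owned by the left side.
E' = (σ[b<7](S) ⋈[g=d] T)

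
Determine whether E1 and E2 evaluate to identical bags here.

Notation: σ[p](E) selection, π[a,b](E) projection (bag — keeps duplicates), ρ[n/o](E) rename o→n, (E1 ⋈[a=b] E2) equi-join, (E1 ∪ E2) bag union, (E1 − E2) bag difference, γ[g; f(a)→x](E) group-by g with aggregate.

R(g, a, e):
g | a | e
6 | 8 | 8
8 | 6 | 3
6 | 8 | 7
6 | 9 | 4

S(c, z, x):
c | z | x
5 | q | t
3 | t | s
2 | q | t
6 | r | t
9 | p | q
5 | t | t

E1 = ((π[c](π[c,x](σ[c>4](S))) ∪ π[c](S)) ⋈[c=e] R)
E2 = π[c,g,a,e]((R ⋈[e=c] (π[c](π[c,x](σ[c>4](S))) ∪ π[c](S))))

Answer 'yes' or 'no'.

E1 subexpression sizes:
  S → 6
  σ[c>4](S) → 4
  π[c,x](σ[c>4](S)) → 4
  π[c](π[c,x](σ[c>4](S))) → 4
  S → 6
  π[c](S) → 6
  (π[c](π[c,x](σ[c>4](S))) ∪ π[c](S)) → 10
  R → 4
  ((π[c](π[c,x](σ[c>4](S))) ∪ π[c](S)) ⋈[c=e] R) → 1
E2 subexpression sizes:
  R → 4
  S → 6
  σ[c>4](S) → 4
  π[c,x](σ[c>4](S)) → 4
  π[c](π[c,x](σ[c>4](S))) → 4
  S → 6
  π[c](S) → 6
  (π[c](π[c,x](σ[c>4](S))) ∪ π[c](S)) → 10
  (R ⋈[e=c] (π[c](π[c,x](σ[c>4](S))) ∪ π[c](S))) → 1
  π[c,g,a,e]((R ⋈[e=c] (π[c](π[c,x](σ[c>4](S))) ∪ π[c](S)))) → 1

E1 and E2 produce the same multiset:
c | g | a | e
3 | 8 | 6 | 3

yes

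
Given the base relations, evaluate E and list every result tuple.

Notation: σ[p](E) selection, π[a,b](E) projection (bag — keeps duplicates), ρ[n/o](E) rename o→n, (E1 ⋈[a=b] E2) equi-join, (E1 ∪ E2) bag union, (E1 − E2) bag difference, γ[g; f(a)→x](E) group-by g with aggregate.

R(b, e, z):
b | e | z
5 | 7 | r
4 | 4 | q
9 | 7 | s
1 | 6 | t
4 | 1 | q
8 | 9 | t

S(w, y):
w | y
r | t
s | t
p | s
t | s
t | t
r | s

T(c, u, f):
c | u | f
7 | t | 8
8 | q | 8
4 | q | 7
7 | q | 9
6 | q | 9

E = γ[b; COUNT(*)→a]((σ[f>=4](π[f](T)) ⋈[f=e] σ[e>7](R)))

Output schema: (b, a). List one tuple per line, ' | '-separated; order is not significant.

Row counts bottom-up:
  T → 5
  π[f](T) → 5
  σ[f>=4](π[f](T)) → 5
  R → 6
  σ[e>7](R) → 1
  (σ[f>=4](π[f](T)) ⋈[f=e] σ[e>7](R)) → 2
  γ[b; COUNT(*)→a]((σ[f>=4](π[f](T)) ⋈[f=e] σ[e>7](R))) → 1

== RESULT ==
b | a
8 | 2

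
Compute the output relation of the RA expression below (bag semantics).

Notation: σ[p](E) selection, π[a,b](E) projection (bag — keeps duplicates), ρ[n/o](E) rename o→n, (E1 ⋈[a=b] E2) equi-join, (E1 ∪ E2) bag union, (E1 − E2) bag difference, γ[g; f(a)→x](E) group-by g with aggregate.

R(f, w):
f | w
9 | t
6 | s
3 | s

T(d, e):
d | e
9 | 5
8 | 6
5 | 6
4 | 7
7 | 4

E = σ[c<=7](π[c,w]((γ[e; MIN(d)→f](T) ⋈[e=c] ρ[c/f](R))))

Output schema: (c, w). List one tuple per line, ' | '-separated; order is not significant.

Subexpression sizes:
  T → 5
  γ[e; MIN(d)→f](T) → 4
  R → 3
  ρ[c/f](R) → 3
  (γ[e; MIN(d)→f](T) ⋈[e=c] ρ[c/f](R)) → 1
  π[c,w]((γ[e; MIN(d)→f](T) ⋈[e=c] ρ[c/f](R))) → 1
  σ[c<=7](π[c,w]((γ[e; MIN(d)→f](T) ⋈[e=c] ρ[c/f](R)))) → 1

== RESULT ==
c | w
6 | s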